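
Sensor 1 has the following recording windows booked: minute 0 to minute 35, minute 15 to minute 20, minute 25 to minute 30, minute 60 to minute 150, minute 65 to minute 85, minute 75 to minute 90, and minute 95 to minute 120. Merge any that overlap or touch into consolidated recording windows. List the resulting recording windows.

minute 0 to minute 35, minute 60 to minute 150

minute 15 to minute 20 overlaps/touches minute 0 to minute 35 → extend to minute 0 to minute 35.
minute 25 to minute 30 overlaps/touches minute 0 to minute 35 → extend to minute 0 to minute 35.
minute 60 to minute 150 is disjoint → start new block.
minute 65 to minute 85 overlaps/touches minute 60 to minute 150 → extend to minute 60 to minute 150.
minute 75 to minute 90 overlaps/touches minute 60 to minute 150 → extend to minute 60 to minute 150.
minute 95 to minute 120 overlaps/touches minute 60 to minute 150 → extend to minute 60 to minute 150.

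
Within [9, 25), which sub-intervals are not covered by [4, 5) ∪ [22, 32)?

Covered (merged): [4, 5), [22, 32).
Complement within [9, 25): [9, 22).

[9, 22)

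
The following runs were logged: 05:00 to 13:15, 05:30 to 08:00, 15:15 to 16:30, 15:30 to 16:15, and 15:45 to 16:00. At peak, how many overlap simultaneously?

3

Sweep endpoints in order; track running count of active intervals.
Peak of 3 reached at 15:45.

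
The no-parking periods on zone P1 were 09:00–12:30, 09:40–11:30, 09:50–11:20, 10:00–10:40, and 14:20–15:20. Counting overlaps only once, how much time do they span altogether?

Merged: 09:00–12:30, 14:20–15:20.
Lengths: 3 h 30 min + 1 h = 4 h 30 min.

4 h 30 min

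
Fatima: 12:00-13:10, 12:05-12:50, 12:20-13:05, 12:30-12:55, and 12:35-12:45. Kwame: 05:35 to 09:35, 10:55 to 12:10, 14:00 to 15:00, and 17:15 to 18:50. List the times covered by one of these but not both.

05:35–09:35, 10:55–12:00, 12:10–13:10, 14:00–15:00, 17:15–18:50

First set merges to 12:00–13:10.
A \ B = 12:10–13:10.
B \ A = 05:35–09:35, 10:55–12:00, 14:00–15:00, 17:15–18:50.
Union of the two gives the symmetric difference.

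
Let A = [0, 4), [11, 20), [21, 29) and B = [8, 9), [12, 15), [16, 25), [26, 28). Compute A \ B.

[0, 4) is untouched.
[11, 20) with B removed leaves [11, 12), [15, 16).
[21, 29) with B removed leaves [25, 26), [28, 29).

[0, 4) ∪ [11, 12) ∪ [15, 16) ∪ [25, 26) ∪ [28, 29)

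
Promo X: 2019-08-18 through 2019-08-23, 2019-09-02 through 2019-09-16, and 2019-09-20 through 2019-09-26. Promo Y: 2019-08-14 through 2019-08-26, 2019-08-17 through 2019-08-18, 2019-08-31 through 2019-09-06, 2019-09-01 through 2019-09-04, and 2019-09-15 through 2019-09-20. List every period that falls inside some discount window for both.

B, merged: 2019-08-14 through 2019-08-26, 2019-08-31 through 2019-09-06, 2019-09-15 through 2019-09-20.
2019-08-18 through 2019-08-23 meets the second set on 2019-08-18 through 2019-08-23.
2019-09-02 through 2019-09-16 meets the second set on 2019-09-02 through 2019-09-06, 2019-09-15 through 2019-09-16.
2019-09-20 through 2019-09-26 meets the second set on 2019-09-20 through 2019-09-20.

2019-08-18 through 2019-08-23, 2019-09-02 through 2019-09-06, 2019-09-15 through 2019-09-16, 2019-09-20 through 2019-09-20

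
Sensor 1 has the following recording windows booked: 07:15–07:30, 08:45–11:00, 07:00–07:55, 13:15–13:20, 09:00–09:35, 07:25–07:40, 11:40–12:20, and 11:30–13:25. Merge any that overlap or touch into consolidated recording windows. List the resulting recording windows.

07:00–07:55, 08:45–11:00, 11:30–13:25

Sort by start: 07:00–07:55, 07:15–07:30, 07:25–07:40, 08:45–11:00, 09:00–09:35, 11:30–13:25, 11:40–12:20, 13:15–13:20.
07:15–07:30 overlaps/touches 07:00–07:55 → extend to 07:00–07:55.
07:25–07:40 overlaps/touches 07:00–07:55 → extend to 07:00–07:55.
08:45–11:00 is disjoint → start new block.
09:00–09:35 overlaps/touches 08:45–11:00 → extend to 08:45–11:00.
11:30–13:25 is disjoint → start new block.
11:40–12:20 overlaps/touches 11:30–13:25 → extend to 11:30–13:25.
13:15–13:20 overlaps/touches 11:30–13:25 → extend to 11:30–13:25.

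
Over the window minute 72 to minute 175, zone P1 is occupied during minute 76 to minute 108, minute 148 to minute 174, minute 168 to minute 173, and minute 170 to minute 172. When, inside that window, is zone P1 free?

minute 72 to minute 76, minute 108 to minute 148, minute 174 to minute 175

After merging, the occupied span is minute 76 to minute 108, minute 148 to minute 174.
Gaps within minute 72 to minute 175: minute 72 to minute 76, minute 108 to minute 148, minute 174 to minute 175.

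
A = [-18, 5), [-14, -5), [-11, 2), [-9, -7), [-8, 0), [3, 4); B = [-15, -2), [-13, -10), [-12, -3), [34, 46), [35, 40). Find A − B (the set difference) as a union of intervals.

[-18, -15) ∪ [-2, 5)

A, merged: [-18, 5).
B, merged: [-15, -2), [34, 46).
[-18, 5) with B removed leaves [-18, -15), [-2, 5).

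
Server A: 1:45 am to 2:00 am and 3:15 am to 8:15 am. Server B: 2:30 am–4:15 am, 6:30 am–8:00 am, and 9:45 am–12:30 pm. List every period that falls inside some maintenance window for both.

1:45 am-2:00 am meets no B interval.
3:15 am-8:15 am ∩ B → 3:15 am-4:15 am, 6:30 am-8:00 am.

3:15 am-4:15 am, 6:30 am-8:00 am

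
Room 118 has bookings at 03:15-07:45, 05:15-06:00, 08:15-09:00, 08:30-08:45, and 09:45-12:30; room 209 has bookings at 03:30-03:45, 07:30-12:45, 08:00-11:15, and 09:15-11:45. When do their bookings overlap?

Merge the first list: 03:15–07:45, 08:15–09:00, 09:45–12:30.
Merge the second list: 03:30–03:45, 07:30–12:45.
03:15–07:45 meets the second set on 03:30–03:45, 07:30–07:45.
08:15–09:00 meets the second set on 08:15–09:00.
09:45–12:30 meets the second set on 09:45–12:30.

03:30–03:45, 07:30–07:45, 08:15–09:00, 09:45–12:30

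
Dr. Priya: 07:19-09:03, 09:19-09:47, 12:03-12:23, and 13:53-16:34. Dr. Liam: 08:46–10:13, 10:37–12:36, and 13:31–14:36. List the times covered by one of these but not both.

A but not B: 07:19–08:46, 14:36–16:34.
B but not A: 09:03–09:19, 09:47–10:13, 10:37–12:03, 12:23–12:36, 13:31–13:53.
Combining gives A △ B.

07:19–08:46, 09:03–09:19, 09:47–10:13, 10:37–12:03, 12:23–12:36, 13:31–13:53, 14:36–16:34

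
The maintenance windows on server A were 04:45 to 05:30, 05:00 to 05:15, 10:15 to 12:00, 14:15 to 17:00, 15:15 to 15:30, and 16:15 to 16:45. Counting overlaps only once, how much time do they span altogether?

5 h 15 min

Merged: 04:45–05:30, 10:15–12:00, 14:15–17:00.
Lengths: 45 min + 1 h 45 min + 2 h 45 min = 5 h 15 min.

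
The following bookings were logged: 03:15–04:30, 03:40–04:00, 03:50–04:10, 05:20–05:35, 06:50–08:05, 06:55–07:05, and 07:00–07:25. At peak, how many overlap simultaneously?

At 03:50, 3 of the intervals are simultaneously active.
No point has more.

3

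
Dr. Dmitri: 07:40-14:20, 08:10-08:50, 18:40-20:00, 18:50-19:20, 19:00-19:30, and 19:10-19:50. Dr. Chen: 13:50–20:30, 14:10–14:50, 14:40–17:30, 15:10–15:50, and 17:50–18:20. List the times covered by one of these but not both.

07:40-13:50, 14:20-18:40, 20:00-20:30

A, merged: 07:40-14:20, 18:40-20:00.
B, merged: 13:50-20:30.
Only in the first: 07:40-13:50.
Only in the second: 14:20-18:40, 20:00-20:30.
Together these are the periods covered by exactly one.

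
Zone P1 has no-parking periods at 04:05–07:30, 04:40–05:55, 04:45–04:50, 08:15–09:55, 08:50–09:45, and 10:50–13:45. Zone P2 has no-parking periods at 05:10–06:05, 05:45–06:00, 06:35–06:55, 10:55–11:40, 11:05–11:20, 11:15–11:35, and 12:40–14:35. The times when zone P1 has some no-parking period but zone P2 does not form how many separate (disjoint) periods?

6

A, merged: 04:05–07:30, 08:15–09:55, 10:50–13:45.
B, merged: 05:10–06:05, 06:35–06:55, 10:55–11:40, 12:40–14:35.
A \ B = 04:05–05:10, 06:05–06:35, 06:55–07:30, 08:15–09:55, 10:50–10:55, 11:40–12:40.
That is 6 disjoint pieces.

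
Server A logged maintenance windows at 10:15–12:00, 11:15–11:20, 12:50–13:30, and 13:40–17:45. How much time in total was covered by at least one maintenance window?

Merged: 10:15-12:00, 12:50-13:30, 13:40-17:45.
Lengths: 1 h 45 min + 40 min + 4 h 5 min = 6 h 30 min.

6 h 30 min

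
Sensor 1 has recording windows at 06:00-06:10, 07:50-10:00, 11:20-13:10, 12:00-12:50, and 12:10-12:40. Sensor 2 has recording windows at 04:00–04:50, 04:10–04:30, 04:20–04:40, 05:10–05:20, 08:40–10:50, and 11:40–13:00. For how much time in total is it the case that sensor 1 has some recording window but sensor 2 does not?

1 h 30 min

First set merges to 06:00–06:10, 07:50–10:00, 11:20–13:10.
Second set merges to 04:00–04:50, 05:10–05:20, 08:40–10:50, 11:40–13:00.
A \ B = 06:00–06:10, 07:50–08:40, 11:20–11:40, 13:00–13:10.
Total: 10 min + 50 min + 20 min + 10 min = 1 h 30 min.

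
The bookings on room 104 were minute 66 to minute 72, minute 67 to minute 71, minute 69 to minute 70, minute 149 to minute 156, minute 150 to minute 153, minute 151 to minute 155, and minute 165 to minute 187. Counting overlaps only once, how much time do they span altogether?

Merged: minute 66 to minute 72, minute 149 to minute 156, minute 165 to minute 187.
Lengths: 6 minutes + 7 minutes + 22 minutes = 35 minutes.

35 minutes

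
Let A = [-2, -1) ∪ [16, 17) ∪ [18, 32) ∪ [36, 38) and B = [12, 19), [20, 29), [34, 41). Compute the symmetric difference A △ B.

Only in the first: [-2, -1), [19, 20), [29, 32).
Only in the second: [12, 16), [17, 18), [34, 36), [38, 41).
Together these are the periods covered by exactly one.

[-2, -1) ∪ [12, 16) ∪ [17, 18) ∪ [19, 20) ∪ [29, 32) ∪ [34, 36) ∪ [38, 41)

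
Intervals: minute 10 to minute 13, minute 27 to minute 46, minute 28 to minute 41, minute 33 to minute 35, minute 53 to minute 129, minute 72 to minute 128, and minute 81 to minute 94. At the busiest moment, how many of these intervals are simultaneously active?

3

At minute 33, 3 of the intervals are simultaneously active.
No point has more.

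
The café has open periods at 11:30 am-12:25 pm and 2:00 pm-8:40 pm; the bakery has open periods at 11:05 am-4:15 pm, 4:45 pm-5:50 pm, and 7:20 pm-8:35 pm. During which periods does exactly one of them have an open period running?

A \ B = 4:15 pm–4:45 pm, 5:50 pm–7:20 pm, 8:35 pm–8:40 pm.
B \ A = 11:05 am–11:30 am, 12:25 pm–2:00 pm.
Union of the two gives the symmetric difference.

11:05 am–11:30 am, 12:25 pm–2:00 pm, 4:15 pm–4:45 pm, 5:50 pm–7:20 pm, 8:35 pm–8:40 pm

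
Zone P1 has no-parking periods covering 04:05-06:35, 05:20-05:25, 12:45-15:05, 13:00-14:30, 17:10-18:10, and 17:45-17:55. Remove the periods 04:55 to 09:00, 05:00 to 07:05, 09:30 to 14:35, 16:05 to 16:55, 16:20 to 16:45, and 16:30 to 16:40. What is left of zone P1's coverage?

04:05–04:55, 14:35–15:05, 17:10–18:10

First set merges to 04:05–06:35, 12:45–15:05, 17:10–18:10.
Second set merges to 04:55–09:00, 09:30–14:35, 16:05–16:55.
04:05–06:35 with B removed leaves 04:05–04:55.
12:45–15:05 with B removed leaves 14:35–15:05.
17:10–18:10 is untouched.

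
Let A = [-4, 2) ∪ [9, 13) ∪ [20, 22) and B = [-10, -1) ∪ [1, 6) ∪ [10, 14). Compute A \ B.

[-4, 2) minus B → [-1, 1).
[9, 13) minus B → [9, 10).
[20, 22): no B overlap → unchanged.

[-1, 1) ∪ [9, 10) ∪ [20, 22)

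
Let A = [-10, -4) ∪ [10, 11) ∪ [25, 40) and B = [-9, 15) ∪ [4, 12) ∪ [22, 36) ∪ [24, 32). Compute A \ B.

B, merged: [-9, 15), [22, 36).
[-10, -4) \ B = [-10, -9).
[10, 11): entirely removed.
[25, 40) \ B = [36, 40).

[-10, -9) ∪ [36, 40)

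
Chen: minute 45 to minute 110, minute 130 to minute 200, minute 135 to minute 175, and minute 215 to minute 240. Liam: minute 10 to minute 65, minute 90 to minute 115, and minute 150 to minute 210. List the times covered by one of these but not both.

A, merged: minute 45 to minute 110, minute 130 to minute 200, minute 215 to minute 240.
A but not B: minute 65 to minute 90, minute 130 to minute 150, minute 215 to minute 240.
B but not A: minute 10 to minute 45, minute 110 to minute 115, minute 200 to minute 210.
Combining gives A △ B.

minute 10 to minute 45, minute 65 to minute 90, minute 110 to minute 115, minute 130 to minute 150, minute 200 to minute 210, minute 215 to minute 240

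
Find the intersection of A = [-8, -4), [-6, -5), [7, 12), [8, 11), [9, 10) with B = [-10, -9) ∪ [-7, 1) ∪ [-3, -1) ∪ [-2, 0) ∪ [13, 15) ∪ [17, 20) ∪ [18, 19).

First set merges to [-8, -4), [7, 12).
Second set merges to [-10, -9), [-7, 1), [13, 15), [17, 20).
[-8, -4) ∩ B → [-7, -4).
[7, 12) meets no B interval.

[-7, -4)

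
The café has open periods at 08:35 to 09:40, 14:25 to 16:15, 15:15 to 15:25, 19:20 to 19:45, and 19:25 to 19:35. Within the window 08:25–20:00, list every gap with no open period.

After merging, the occupied span is 08:35–09:40, 14:25–16:15, 19:20–19:45.
Gaps within 08:25–20:00: 08:25–08:35, 09:40–14:25, 16:15–19:20, 19:45–20:00.

08:25–08:35, 09:40–14:25, 16:15–19:20, 19:45–20:00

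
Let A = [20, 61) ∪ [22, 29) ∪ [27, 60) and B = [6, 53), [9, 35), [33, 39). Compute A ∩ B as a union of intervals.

[20, 53)

A, merged: [20, 61).
B, merged: [6, 53).
[20, 61) overlaps B on [20, 53).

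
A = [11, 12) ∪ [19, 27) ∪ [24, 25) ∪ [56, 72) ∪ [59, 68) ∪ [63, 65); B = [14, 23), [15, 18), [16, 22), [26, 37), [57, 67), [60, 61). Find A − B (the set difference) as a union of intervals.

[11, 12) ∪ [23, 26) ∪ [56, 57) ∪ [67, 72)

First set merges to [11, 12), [19, 27), [56, 72).
Second set merges to [14, 23), [26, 37), [57, 67).
[11, 12) is untouched.
[19, 27) with B removed leaves [23, 26).
[56, 72) with B removed leaves [56, 57), [67, 72).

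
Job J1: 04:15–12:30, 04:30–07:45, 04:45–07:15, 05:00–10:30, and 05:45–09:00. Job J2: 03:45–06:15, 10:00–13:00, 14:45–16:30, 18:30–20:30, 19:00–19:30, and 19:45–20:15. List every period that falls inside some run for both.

Merge the first list: 04:15-12:30.
Merge the second list: 03:45-06:15, 10:00-13:00, 14:45-16:30, 18:30-20:30.
04:15-12:30 ∩ B → 04:15-06:15, 10:00-12:30.

04:15-06:15, 10:00-12:30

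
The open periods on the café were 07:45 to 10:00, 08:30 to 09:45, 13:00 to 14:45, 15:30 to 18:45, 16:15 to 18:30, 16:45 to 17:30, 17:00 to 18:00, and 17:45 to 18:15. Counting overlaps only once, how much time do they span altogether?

Merged: 07:45–10:00, 13:00–14:45, 15:30–18:45.
Lengths: 2 h 15 min + 1 h 45 min + 3 h 15 min = 7 h 15 min.

7 h 15 min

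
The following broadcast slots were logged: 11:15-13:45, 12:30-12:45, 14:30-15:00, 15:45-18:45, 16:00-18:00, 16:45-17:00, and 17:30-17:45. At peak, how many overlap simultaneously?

At 16:45, 3 of the intervals are simultaneously active.
No point has more.

3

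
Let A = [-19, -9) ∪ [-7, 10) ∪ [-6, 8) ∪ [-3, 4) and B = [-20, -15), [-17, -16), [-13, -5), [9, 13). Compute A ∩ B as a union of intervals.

[-19, -15) ∪ [-13, -9) ∪ [-7, -5) ∪ [9, 10)

First set merges to [-19, -9), [-7, 10).
Second set merges to [-20, -15), [-13, -5), [9, 13).
[-19, -9) ∩ B → [-19, -15), [-13, -9).
[-7, 10) ∩ B → [-7, -5), [9, 10).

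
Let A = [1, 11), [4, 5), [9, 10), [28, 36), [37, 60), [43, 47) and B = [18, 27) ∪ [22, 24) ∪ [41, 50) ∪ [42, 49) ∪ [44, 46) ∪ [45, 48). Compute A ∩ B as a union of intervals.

[41, 50)

A, merged: [1, 11), [28, 36), [37, 60).
B, merged: [18, 27), [41, 50).
[1, 11) meets no B interval.
[28, 36) meets no B interval.
[37, 60) ∩ B → [41, 50).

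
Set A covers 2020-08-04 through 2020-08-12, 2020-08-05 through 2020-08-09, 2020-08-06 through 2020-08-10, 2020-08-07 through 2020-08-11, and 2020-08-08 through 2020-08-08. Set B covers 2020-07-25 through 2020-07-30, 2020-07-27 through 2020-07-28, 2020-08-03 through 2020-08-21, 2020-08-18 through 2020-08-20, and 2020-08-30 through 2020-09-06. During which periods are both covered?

2020-08-04 through 2020-08-12

A, merged: 2020-08-04 through 2020-08-12.
B, merged: 2020-07-25 through 2020-07-30, 2020-08-03 through 2020-08-21, 2020-08-30 through 2020-09-06.
2020-08-04 through 2020-08-12 overlaps B on 2020-08-04 through 2020-08-12.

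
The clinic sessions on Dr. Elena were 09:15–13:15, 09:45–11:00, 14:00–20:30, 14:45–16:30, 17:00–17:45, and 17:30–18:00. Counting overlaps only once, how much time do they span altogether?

Merged: 09:15–13:15, 14:00–20:30.
Lengths: 4 h + 6 h 30 min = 10 h 30 min.

10 h 30 min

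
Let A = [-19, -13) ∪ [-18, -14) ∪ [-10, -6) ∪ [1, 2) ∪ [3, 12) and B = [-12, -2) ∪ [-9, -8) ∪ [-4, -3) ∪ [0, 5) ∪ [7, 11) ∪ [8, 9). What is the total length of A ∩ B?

11

First set merges to [-19, -13), [-10, -6), [1, 2), [3, 12).
Second set merges to [-12, -2), [0, 5), [7, 11).
A ∩ B = [-10, -6), [1, 2), [3, 5), [7, 11).
Total: 4 + 1 + 2 + 4 = 11.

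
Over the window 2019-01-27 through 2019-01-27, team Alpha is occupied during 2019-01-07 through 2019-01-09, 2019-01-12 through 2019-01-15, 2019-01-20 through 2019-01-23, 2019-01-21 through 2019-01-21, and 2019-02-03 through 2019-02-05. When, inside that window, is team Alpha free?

2019-01-27 through 2019-01-27

Covered (merged): 2019-01-07 through 2019-01-09, 2019-01-12 through 2019-01-15, 2019-01-20 through 2019-01-23, 2019-02-03 through 2019-02-05.
Uncovered inside 2019-01-27 through 2019-01-27: 2019-01-27 through 2019-01-27.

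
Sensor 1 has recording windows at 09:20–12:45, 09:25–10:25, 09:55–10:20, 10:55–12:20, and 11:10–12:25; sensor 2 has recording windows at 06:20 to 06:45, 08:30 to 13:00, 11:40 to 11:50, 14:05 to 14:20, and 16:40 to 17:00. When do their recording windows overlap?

09:20–12:45

First set merges to 09:20–12:45.
Second set merges to 06:20–06:45, 08:30–13:00, 14:05–14:20, 16:40–17:00.
09:20–12:45 overlaps B on 09:20–12:45.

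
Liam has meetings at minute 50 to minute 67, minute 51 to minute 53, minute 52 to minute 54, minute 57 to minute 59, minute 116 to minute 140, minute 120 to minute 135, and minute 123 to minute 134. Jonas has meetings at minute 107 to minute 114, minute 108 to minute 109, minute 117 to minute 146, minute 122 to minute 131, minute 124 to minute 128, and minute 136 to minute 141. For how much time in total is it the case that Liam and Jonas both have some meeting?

23 minutes

First set merges to minute 50 to minute 67, minute 116 to minute 140.
Second set merges to minute 107 to minute 114, minute 117 to minute 146.
A ∩ B = minute 117 to minute 140.
Total: 23 minutes.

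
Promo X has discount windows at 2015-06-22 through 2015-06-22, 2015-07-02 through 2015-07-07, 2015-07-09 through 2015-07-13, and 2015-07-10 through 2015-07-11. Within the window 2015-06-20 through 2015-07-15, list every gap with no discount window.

Covered (merged): 2015-06-22 through 2015-06-22, 2015-07-02 through 2015-07-07, 2015-07-09 through 2015-07-13.
Complement within 2015-06-20 through 2015-07-15: 2015-06-20 through 2015-06-21, 2015-06-23 through 2015-07-01, 2015-07-08 through 2015-07-08, 2015-07-14 through 2015-07-15.

2015-06-20 through 2015-06-21, 2015-06-23 through 2015-07-01, 2015-07-08 through 2015-07-08, 2015-07-14 through 2015-07-15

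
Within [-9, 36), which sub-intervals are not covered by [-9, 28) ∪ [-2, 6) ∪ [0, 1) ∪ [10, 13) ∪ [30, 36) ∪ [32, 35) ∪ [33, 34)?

[28, 30)

The merged coverage is [-9, 28), [30, 36).
Complement within [-9, 36): [28, 30).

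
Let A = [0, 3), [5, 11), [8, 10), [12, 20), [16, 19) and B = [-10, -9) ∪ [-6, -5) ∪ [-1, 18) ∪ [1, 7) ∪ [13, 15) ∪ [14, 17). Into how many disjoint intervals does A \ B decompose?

Merge the first list: [0, 3), [5, 11), [12, 20).
Merge the second list: [-10, -9), [-6, -5), [-1, 18).
A \ B = [18, 20).
That is 1 disjoint piece.

1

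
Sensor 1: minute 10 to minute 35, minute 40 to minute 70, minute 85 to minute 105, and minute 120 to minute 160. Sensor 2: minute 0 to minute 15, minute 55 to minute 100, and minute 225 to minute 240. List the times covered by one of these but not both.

minute 0 to minute 10, minute 15 to minute 35, minute 40 to minute 55, minute 70 to minute 85, minute 100 to minute 105, minute 120 to minute 160, minute 225 to minute 240

A but not B: minute 15 to minute 35, minute 40 to minute 55, minute 100 to minute 105, minute 120 to minute 160.
B but not A: minute 0 to minute 10, minute 70 to minute 85, minute 225 to minute 240.
Combining gives A △ B.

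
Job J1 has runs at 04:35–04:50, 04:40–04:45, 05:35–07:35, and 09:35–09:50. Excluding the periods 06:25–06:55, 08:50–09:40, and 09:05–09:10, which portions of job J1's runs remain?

04:35–04:50, 05:35–06:25, 06:55–07:35, 09:40–09:50

A, merged: 04:35–04:50, 05:35–07:35, 09:35–09:50.
B, merged: 06:25–06:55, 08:50–09:40.
04:35–04:50: no B overlap → unchanged.
05:35–07:35 minus B → 05:35–06:25, 06:55–07:35.
09:35–09:50 minus B → 09:40–09:50.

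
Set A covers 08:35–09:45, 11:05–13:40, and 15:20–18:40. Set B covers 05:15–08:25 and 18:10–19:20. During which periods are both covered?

18:10–18:40

08:35–09:45 meets no B interval.
11:05–13:40 meets no B interval.
15:20–18:40 ∩ B → 18:10–18:40.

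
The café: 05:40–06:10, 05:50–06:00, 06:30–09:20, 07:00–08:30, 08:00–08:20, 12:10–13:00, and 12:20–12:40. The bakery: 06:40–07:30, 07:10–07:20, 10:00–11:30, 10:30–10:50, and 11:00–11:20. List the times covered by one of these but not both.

05:40-06:10, 06:30-06:40, 07:30-09:20, 10:00-11:30, 12:10-13:00

A, merged: 05:40-06:10, 06:30-09:20, 12:10-13:00.
B, merged: 06:40-07:30, 10:00-11:30.
A \ B = 05:40-06:10, 06:30-06:40, 07:30-09:20, 12:10-13:00.
B \ A = 10:00-11:30.
Union of the two gives the symmetric difference.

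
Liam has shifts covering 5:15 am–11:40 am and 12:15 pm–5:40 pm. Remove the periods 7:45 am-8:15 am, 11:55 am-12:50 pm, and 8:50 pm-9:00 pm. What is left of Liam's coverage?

5:15 am–7:45 am, 8:15 am–11:40 am, 12:50 pm–5:40 pm

5:15 am–11:40 am \ B = 5:15 am–7:45 am, 8:15 am–11:40 am.
12:15 pm–5:40 pm \ B = 12:50 pm–5:40 pm.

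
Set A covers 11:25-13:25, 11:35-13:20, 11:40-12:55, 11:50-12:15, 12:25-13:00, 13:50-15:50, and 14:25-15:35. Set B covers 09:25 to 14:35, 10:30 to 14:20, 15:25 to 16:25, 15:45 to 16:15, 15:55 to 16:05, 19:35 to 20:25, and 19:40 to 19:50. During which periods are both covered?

11:25–13:25, 13:50–14:35, 15:25–15:50

A, merged: 11:25–13:25, 13:50–15:50.
B, merged: 09:25–14:35, 15:25–16:25, 19:35–20:25.
11:25–13:25 overlaps B on 11:25–13:25.
13:50–15:50 overlaps B on 13:50–14:35, 15:25–15:50.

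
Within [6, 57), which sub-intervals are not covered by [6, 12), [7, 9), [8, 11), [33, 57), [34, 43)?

[12, 33)

The merged coverage is [6, 12), [33, 57).
Gaps within [6, 57): [12, 33).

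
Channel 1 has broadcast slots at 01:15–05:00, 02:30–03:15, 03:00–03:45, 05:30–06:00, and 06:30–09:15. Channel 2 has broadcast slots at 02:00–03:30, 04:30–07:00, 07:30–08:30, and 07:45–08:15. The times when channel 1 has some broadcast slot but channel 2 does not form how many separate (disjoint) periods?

First set merges to 01:15–05:00, 05:30–06:00, 06:30–09:15.
Second set merges to 02:00–03:30, 04:30–07:00, 07:30–08:30.
A \ B = 01:15–02:00, 03:30–04:30, 07:00–07:30, 08:30–09:15.
That is 4 disjoint pieces.

4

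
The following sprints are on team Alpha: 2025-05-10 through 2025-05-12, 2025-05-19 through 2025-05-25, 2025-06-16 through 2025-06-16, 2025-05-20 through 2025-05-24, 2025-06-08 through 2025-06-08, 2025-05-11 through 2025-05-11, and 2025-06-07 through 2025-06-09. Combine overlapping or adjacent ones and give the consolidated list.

Sort by start: 2025-05-10 through 2025-05-12, 2025-05-11 through 2025-05-11, 2025-05-19 through 2025-05-25, 2025-05-20 through 2025-05-24, 2025-06-07 through 2025-06-09, 2025-06-08 through 2025-06-08, 2025-06-16 through 2025-06-16.
2025-05-11 through 2025-05-11 overlaps/touches 2025-05-10 through 2025-05-12 → extend to 2025-05-10 through 2025-05-12.
2025-05-19 through 2025-05-25 is disjoint → start new block.
2025-05-20 through 2025-05-24 overlaps/touches 2025-05-19 through 2025-05-25 → extend to 2025-05-19 through 2025-05-25.
2025-06-07 through 2025-06-09 is disjoint → start new block.
2025-06-08 through 2025-06-08 overlaps/touches 2025-06-07 through 2025-06-09 → extend to 2025-06-07 through 2025-06-09.
2025-06-16 through 2025-06-16 is disjoint → start new block.

2025-05-10 through 2025-05-12, 2025-05-19 through 2025-05-25, 2025-06-07 through 2025-06-09, 2025-06-16 through 2025-06-16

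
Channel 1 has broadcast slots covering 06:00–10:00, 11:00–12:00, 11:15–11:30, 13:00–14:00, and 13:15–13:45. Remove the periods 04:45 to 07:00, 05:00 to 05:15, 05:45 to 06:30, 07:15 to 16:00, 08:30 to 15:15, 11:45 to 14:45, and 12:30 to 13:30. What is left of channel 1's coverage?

07:00-07:15

First set merges to 06:00-10:00, 11:00-12:00, 13:00-14:00.
Second set merges to 04:45-07:00, 07:15-16:00.
06:00-10:00 minus B → 07:00-07:15.
11:00-12:00: fully covered by B → removed.
13:00-14:00: fully covered by B → removed.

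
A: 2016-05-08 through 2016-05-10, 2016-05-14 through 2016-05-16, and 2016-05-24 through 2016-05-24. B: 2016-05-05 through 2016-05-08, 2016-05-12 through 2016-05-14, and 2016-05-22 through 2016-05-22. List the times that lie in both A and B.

2016-05-08 through 2016-05-08, 2016-05-14 through 2016-05-14

2016-05-08 through 2016-05-10 overlaps B on 2016-05-08 through 2016-05-08.
2016-05-14 through 2016-05-16 overlaps B on 2016-05-14 through 2016-05-14.
2016-05-24 through 2016-05-24 falls entirely outside B.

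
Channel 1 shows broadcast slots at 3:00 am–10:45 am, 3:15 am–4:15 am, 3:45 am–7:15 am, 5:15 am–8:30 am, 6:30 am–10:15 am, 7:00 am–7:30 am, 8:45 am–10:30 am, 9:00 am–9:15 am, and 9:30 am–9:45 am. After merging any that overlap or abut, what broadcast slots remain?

3:15 am–4:15 am overlaps/touches 3:00 am–10:45 am → extend to 3:00 am–10:45 am.
3:45 am–7:15 am overlaps/touches 3:00 am–10:45 am → extend to 3:00 am–10:45 am.
5:15 am–8:30 am overlaps/touches 3:00 am–10:45 am → extend to 3:00 am–10:45 am.
6:30 am–10:15 am overlaps/touches 3:00 am–10:45 am → extend to 3:00 am–10:45 am.
7:00 am–7:30 am overlaps/touches 3:00 am–10:45 am → extend to 3:00 am–10:45 am.
8:45 am–10:30 am overlaps/touches 3:00 am–10:45 am → extend to 3:00 am–10:45 am.
9:00 am–9:15 am overlaps/touches 3:00 am–10:45 am → extend to 3:00 am–10:45 am.
9:30 am–9:45 am overlaps/touches 3:00 am–10:45 am → extend to 3:00 am–10:45 am.

3:00 am–10:45 am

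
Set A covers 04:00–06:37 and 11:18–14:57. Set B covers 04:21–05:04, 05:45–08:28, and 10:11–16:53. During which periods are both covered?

04:00-06:37 ∩ B → 04:21-05:04, 05:45-06:37.
11:18-14:57 ∩ B → 11:18-14:57.

04:21-05:04, 05:45-06:37, 11:18-14:57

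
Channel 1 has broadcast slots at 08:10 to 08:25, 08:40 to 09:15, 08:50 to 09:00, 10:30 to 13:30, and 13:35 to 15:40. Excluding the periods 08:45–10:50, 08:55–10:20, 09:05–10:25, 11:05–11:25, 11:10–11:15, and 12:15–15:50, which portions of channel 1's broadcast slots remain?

Merge the first list: 08:10–08:25, 08:40–09:15, 10:30–13:30, 13:35–15:40.
Merge the second list: 08:45–10:50, 11:05–11:25, 12:15–15:50.
08:10–08:25 is untouched.
08:40–09:15 with B removed leaves 08:40–08:45.
10:30–13:30 with B removed leaves 10:50–11:05, 11:25–12:15.
13:35–15:40 lies entirely inside B → drops out.

08:10–08:25, 08:40–08:45, 10:50–11:05, 11:25–12:15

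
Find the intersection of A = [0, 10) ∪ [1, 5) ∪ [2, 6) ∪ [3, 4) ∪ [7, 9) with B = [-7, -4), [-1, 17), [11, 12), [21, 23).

Merge the first list: [0, 10).
Merge the second list: [-7, -4), [-1, 17), [21, 23).
[0, 10) meets the second set on [0, 10).

[0, 10)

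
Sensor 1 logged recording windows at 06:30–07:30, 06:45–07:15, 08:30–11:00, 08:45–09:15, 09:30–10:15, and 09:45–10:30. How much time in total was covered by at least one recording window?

3 h 30 min

Merged: 06:30-07:30, 08:30-11:00.
Lengths: 1 h + 2 h 30 min = 3 h 30 min.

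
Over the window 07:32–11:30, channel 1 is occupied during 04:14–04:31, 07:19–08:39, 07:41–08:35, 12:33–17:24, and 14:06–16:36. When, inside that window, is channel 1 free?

08:39-11:30

The merged coverage is 04:14-04:31, 07:19-08:39, 12:33-17:24.
Uncovered inside 07:32-11:30: 08:39-11:30.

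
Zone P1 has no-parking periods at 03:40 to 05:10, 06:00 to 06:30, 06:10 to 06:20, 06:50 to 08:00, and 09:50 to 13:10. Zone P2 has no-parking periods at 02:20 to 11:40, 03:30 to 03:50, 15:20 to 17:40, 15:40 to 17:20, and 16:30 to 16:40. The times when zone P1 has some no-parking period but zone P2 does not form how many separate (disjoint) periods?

First set merges to 03:40–05:10, 06:00–06:30, 06:50–08:00, 09:50–13:10.
Second set merges to 02:20–11:40, 15:20–17:40.
A \ B = 11:40–13:10.
That is 1 disjoint piece.

1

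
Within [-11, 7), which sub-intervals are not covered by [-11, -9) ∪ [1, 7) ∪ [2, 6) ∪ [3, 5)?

Covered (merged): [-11, -9), [1, 7).
Gaps within [-11, 7): [-9, 1).

[-9, 1)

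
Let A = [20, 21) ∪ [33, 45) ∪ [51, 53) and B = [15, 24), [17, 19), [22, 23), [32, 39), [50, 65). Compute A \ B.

B, merged: [15, 24), [32, 39), [50, 65).
[20, 21): fully covered by B → removed.
[33, 45) minus B → [39, 45).
[51, 53): fully covered by B → removed.

[39, 45)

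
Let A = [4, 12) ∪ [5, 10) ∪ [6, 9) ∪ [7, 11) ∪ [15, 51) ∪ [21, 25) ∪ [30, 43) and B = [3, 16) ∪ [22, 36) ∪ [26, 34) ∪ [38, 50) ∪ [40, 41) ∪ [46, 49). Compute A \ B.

First set merges to [4, 12), [15, 51).
Second set merges to [3, 16), [22, 36), [38, 50).
[4, 12): entirely removed.
[15, 51) \ B = [16, 22), [36, 38), [50, 51).

[16, 22) ∪ [36, 38) ∪ [50, 51)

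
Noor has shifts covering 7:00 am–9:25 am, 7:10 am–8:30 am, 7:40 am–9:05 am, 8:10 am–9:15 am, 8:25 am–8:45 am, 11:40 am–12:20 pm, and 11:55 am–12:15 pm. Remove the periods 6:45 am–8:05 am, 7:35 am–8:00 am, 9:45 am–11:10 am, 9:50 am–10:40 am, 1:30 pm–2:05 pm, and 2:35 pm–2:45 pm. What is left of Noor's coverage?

8:05 am-9:25 am, 11:40 am-12:20 pm

A, merged: 7:00 am-9:25 am, 11:40 am-12:20 pm.
B, merged: 6:45 am-8:05 am, 9:45 am-11:10 am, 1:30 pm-2:05 pm, 2:35 pm-2:45 pm.
7:00 am-9:25 am minus B → 8:05 am-9:25 am.
11:40 am-12:20 pm: no B overlap → unchanged.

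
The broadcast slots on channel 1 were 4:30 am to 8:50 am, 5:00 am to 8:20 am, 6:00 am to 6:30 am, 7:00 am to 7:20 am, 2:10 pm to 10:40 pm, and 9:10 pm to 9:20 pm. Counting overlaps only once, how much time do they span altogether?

12 h 50 min

Merged: 4:30 am-8:50 am, 2:10 pm-10:40 pm.
Lengths: 4 h 20 min + 8 h 30 min = 12 h 50 min.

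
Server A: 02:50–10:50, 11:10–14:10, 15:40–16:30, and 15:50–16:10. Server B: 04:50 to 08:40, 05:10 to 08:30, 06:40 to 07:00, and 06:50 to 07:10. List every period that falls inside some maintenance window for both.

04:50-08:40

First set merges to 02:50-10:50, 11:10-14:10, 15:40-16:30.
Second set merges to 04:50-08:40.
02:50-10:50 meets the second set on 04:50-08:40.
11:10-14:10: no overlap with the second set.
15:40-16:30: no overlap with the second set.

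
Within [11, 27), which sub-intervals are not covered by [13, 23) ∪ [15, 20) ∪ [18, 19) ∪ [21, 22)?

[11, 13) ∪ [23, 27)

After merging, the occupied span is [13, 23).
Complement within [11, 27): [11, 13), [23, 27).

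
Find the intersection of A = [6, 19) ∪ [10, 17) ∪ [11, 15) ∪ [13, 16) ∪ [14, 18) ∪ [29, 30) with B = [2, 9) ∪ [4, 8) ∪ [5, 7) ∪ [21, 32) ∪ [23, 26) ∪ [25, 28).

A, merged: [6, 19), [29, 30).
B, merged: [2, 9), [21, 32).
[6, 19) overlaps B on [6, 9).
[29, 30) overlaps B on [29, 30).

[6, 9) ∪ [29, 30)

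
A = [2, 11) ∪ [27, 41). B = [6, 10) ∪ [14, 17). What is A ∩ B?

[6, 10)

[2, 11) meets the second set on [6, 10).
[27, 41): no overlap with the second set.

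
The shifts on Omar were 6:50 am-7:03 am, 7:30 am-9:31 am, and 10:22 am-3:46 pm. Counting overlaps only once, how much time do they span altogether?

7 h 38 min

Merged: 6:50 am-7:03 am, 7:30 am-9:31 am, 10:22 am-3:46 pm.
Lengths: 13 min + 2 h 1 min + 5 h 24 min = 7 h 38 min.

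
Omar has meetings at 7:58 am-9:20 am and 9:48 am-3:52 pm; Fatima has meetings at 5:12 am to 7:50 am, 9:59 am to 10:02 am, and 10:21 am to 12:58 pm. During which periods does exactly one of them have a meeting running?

Only in the first: 7:58 am-9:20 am, 9:48 am-9:59 am, 10:02 am-10:21 am, 12:58 pm-3:52 pm.
Only in the second: 5:12 am-7:50 am.
Together these are the periods covered by exactly one.

5:12 am-7:50 am, 7:58 am-9:20 am, 9:48 am-9:59 am, 10:02 am-10:21 am, 12:58 pm-3:52 pm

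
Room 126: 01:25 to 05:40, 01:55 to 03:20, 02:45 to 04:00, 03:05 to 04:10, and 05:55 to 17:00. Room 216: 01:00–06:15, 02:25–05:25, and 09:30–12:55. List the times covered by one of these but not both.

Merge the first list: 01:25-05:40, 05:55-17:00.
Merge the second list: 01:00-06:15, 09:30-12:55.
A \ B = 06:15-09:30, 12:55-17:00.
B \ A = 01:00-01:25, 05:40-05:55.
Union of the two gives the symmetric difference.

01:00-01:25, 05:40-05:55, 06:15-09:30, 12:55-17:00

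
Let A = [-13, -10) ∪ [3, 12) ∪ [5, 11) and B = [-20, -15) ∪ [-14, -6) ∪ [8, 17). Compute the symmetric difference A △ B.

[-20, -15) ∪ [-14, -13) ∪ [-10, -6) ∪ [3, 8) ∪ [12, 17)

First set merges to [-13, -10), [3, 12).
A but not B: [3, 8).
B but not A: [-20, -15), [-14, -13), [-10, -6), [12, 17).
Combining gives A △ B.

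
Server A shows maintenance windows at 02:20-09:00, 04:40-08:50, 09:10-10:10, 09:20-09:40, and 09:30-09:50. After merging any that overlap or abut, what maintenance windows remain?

04:40-08:50 overlaps/touches 02:20-09:00 → extend to 02:20-09:00.
09:10-10:10 is disjoint → start new block.
09:20-09:40 overlaps/touches 09:10-10:10 → extend to 09:10-10:10.
09:30-09:50 overlaps/touches 09:10-10:10 → extend to 09:10-10:10.

02:20-09:00, 09:10-10:10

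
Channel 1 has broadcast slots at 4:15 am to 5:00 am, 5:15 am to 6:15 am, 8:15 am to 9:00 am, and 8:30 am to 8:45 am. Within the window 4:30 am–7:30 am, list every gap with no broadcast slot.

After merging, the occupied span is 4:15 am–5:00 am, 5:15 am–6:15 am, 8:15 am–9:00 am.
Complement within 4:30 am–7:30 am: 5:00 am–5:15 am, 6:15 am–7:30 am.

5:00 am–5:15 am, 6:15 am–7:30 am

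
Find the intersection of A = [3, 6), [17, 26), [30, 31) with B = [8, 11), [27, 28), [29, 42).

[30, 31)

[3, 6): no overlap with the second set.
[17, 26): no overlap with the second set.
[30, 31) meets the second set on [30, 31).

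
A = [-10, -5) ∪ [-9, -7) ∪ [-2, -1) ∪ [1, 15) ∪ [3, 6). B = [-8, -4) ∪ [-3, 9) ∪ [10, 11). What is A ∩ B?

[-8, -5) ∪ [-2, -1) ∪ [1, 9) ∪ [10, 11)

First set merges to [-10, -5), [-2, -1), [1, 15).
[-10, -5) meets the second set on [-8, -5).
[-2, -1) meets the second set on [-2, -1).
[1, 15) meets the second set on [1, 9), [10, 11).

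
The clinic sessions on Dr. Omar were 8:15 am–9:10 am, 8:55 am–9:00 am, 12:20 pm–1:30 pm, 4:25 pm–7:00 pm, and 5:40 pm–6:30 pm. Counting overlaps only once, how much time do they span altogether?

4 h 40 min

Merged: 8:15 am–9:10 am, 12:20 pm–1:30 pm, 4:25 pm–7:00 pm.
Lengths: 55 min + 1 h 10 min + 2 h 35 min = 4 h 40 min.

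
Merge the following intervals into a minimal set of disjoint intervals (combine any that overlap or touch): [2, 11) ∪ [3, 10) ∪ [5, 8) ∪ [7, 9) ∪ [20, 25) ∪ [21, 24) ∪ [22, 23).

[2, 11) ∪ [20, 25)

[3, 10) overlaps/touches [2, 11) → extend to [2, 11).
[5, 8) overlaps/touches [2, 11) → extend to [2, 11).
[7, 9) overlaps/touches [2, 11) → extend to [2, 11).
[20, 25) is disjoint → start new block.
[21, 24) overlaps/touches [20, 25) → extend to [20, 25).
[22, 23) overlaps/touches [20, 25) → extend to [20, 25).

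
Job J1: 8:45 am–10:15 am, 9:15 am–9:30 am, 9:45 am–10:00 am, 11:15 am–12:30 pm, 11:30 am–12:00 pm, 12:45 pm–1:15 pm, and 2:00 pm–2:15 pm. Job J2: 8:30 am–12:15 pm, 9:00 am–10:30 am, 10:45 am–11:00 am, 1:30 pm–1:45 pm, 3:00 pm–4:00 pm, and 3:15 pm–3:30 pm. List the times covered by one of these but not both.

8:30 am-8:45 am, 10:15 am-11:15 am, 12:15 pm-12:30 pm, 12:45 pm-1:15 pm, 1:30 pm-1:45 pm, 2:00 pm-2:15 pm, 3:00 pm-4:00 pm

First set merges to 8:45 am-10:15 am, 11:15 am-12:30 pm, 12:45 pm-1:15 pm, 2:00 pm-2:15 pm.
Second set merges to 8:30 am-12:15 pm, 1:30 pm-1:45 pm, 3:00 pm-4:00 pm.
Only in the first: 12:15 pm-12:30 pm, 12:45 pm-1:15 pm, 2:00 pm-2:15 pm.
Only in the second: 8:30 am-8:45 am, 10:15 am-11:15 am, 1:30 pm-1:45 pm, 3:00 pm-4:00 pm.
Together these are the periods covered by exactly one.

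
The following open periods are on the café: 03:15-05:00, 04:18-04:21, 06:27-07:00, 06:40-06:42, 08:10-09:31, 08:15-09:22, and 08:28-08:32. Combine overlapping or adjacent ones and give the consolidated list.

03:15–05:00, 06:27–07:00, 08:10–09:31

04:18–04:21 overlaps/touches 03:15–05:00 → extend to 03:15–05:00.
06:27–07:00 is disjoint → start new block.
06:40–06:42 overlaps/touches 06:27–07:00 → extend to 06:27–07:00.
08:10–09:31 is disjoint → start new block.
08:15–09:22 overlaps/touches 08:10–09:31 → extend to 08:10–09:31.
08:28–08:32 overlaps/touches 08:10–09:31 → extend to 08:10–09:31.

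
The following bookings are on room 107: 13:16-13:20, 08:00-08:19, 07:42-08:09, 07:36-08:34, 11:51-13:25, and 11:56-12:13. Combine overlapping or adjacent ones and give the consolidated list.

Sort by start: 07:36-08:34, 07:42-08:09, 08:00-08:19, 11:51-13:25, 11:56-12:13, 13:16-13:20.
07:42-08:09 overlaps/touches 07:36-08:34 → extend to 07:36-08:34.
08:00-08:19 overlaps/touches 07:36-08:34 → extend to 07:36-08:34.
11:51-13:25 is disjoint → start new block.
11:56-12:13 overlaps/touches 11:51-13:25 → extend to 11:51-13:25.
13:16-13:20 overlaps/touches 11:51-13:25 → extend to 11:51-13:25.

07:36-08:34, 11:51-13:25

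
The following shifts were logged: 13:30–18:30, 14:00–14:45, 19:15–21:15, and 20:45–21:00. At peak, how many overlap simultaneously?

2

Walk the sorted start/end points keeping a running depth.
The depth first hits 2 at 14:00.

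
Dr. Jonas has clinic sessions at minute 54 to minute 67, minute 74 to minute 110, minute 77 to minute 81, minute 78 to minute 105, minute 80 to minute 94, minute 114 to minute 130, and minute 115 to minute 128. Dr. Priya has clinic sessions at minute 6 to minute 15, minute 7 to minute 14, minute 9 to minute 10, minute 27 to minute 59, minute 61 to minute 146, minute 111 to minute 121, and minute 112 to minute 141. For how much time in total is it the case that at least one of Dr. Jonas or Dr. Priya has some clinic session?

Merge the first list: minute 54 to minute 67, minute 74 to minute 110, minute 114 to minute 130.
Merge the second list: minute 6 to minute 15, minute 27 to minute 59, minute 61 to minute 146.
A ∪ B = minute 6 to minute 15, minute 27 to minute 146.
Total: 9 minutes + 119 minutes = 128 minutes.

128 minutes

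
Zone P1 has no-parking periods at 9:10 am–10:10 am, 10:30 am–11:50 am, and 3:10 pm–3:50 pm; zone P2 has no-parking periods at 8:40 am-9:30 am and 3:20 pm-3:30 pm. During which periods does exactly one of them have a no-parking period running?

A but not B: 9:30 am–10:10 am, 10:30 am–11:50 am, 3:10 pm–3:20 pm, 3:30 pm–3:50 pm.
B but not A: 8:40 am–9:10 am.
Combining gives A △ B.

8:40 am–9:10 am, 9:30 am–10:10 am, 10:30 am–11:50 am, 3:10 pm–3:20 pm, 3:30 pm–3:50 pm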